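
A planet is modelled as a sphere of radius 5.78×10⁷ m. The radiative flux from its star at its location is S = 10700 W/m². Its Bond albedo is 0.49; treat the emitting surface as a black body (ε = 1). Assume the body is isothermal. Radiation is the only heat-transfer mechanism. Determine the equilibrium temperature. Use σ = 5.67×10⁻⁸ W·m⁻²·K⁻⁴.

T ≈ 394 K

At equilibrium, absorbed power = emitted power.
Absorbing cross-section = πr² = 1.050×10¹⁶ m²; emitting surface = 4πr² = 4.198×10¹⁶ m² (ratio 4).
(1−a)S·A_cross = εσ·A_surf·T⁴  ⇒  T⁴ = (1−a)S/(4σ).
T⁴ = 0.510·10700/(4·5.67×10⁻⁸) = 2.406×10¹⁰ K⁴.
T = (2.406×10¹⁰)^(1/4).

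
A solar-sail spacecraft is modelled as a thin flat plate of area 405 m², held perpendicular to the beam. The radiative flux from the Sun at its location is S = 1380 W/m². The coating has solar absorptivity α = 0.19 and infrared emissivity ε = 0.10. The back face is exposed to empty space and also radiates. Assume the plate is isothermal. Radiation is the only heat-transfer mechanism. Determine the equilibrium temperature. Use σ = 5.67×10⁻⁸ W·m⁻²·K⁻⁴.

T ≈ 390 K

At equilibrium, absorbed power = emitted power.
Absorbing cross-section = A = 405.0 m²; emitting surface = 2A = 810.0 m² (ratio 2).
αS·A_cross = εσ·A_surf·T⁴  ⇒  T⁴ = αS/(ε·2σ).
T⁴ = 0.190·1380/(0.10·2·5.67×10⁻⁸) = 2.312×10¹⁰ K⁴.
T = (2.312×10¹⁰)^(1/4).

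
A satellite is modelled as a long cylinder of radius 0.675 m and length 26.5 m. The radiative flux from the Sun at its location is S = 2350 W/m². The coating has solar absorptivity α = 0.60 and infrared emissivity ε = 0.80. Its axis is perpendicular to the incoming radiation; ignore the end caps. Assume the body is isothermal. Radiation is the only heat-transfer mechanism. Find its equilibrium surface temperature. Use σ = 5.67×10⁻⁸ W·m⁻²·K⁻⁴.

T ≈ 315 K

At equilibrium, absorbed power = emitted power.
Absorbing cross-section = 2rL = 35.78 m²; emitting surface = 2πrL = 112.4 m² (ratio π).
αS·A_cross = εσ·A_surf·T⁴  ⇒  T⁴ = αS/(ε·πσ).
T⁴ = 0.600·2350/(0.80·π·5.67×10⁻⁸) = 9.895×10⁹ K⁴.
T = (9.895×10⁹)^(1/4).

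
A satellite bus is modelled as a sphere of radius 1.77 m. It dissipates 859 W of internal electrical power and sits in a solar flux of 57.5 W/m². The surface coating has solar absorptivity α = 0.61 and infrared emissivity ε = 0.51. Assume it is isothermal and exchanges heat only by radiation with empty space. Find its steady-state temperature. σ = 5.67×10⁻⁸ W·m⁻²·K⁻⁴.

At steady state, absorbed solar power + internal power = radiated power.
Absorbed: α·S·A_cross = 0.61·57.5·9.842 = 345.2 W (cross-section πr²).
Total input = 345.2 + 859 = 1204 W.
Radiated: εσ·A_surf·T⁴ with A_surf = 4πr² = 39.37 m².
T⁴ = 1204/(0.51·5.67×10⁻⁸·39.37) = 1.058×10⁹ K⁴.

T ≈ 180 K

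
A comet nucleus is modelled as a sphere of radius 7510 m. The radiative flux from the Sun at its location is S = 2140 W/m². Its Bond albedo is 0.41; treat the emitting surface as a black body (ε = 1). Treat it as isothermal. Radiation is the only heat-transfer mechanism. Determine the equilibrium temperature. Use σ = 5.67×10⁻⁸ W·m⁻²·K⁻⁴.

At equilibrium, absorbed power = emitted power.
Absorbing cross-section = πr² = 1.772×10⁸ m²; emitting surface = 4πr² = 7.087×10⁸ m² (ratio 4).
(1−a)S·A_cross = εσ·A_surf·T⁴  ⇒  T⁴ = (1−a)S/(4σ).
T⁴ = 0.590·2140/(4·5.67×10⁻⁸) = 5.567×10⁹ K⁴.
T = (5.567×10⁹)^(1/4).

T ≈ 273 K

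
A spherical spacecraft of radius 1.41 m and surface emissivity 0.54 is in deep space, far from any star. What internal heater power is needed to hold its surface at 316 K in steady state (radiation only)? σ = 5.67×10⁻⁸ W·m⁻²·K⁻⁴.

P = εσ·4πr²·T⁴.
4πr² = 24.98 m²; T⁴ = 9.971×10⁹ K⁴.
P = 0.54·5.67×10⁻⁸·24.98·9.971×10⁹.

P ≈ 7630 W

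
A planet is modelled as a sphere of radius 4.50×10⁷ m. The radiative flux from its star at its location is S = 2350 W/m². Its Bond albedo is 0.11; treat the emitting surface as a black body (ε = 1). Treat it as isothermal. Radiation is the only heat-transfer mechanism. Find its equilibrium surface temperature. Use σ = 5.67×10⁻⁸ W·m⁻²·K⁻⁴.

T ≈ 310 K

At equilibrium, absorbed power = emitted power.
Absorbing cross-section = πr² = 6.362×10¹⁵ m²; emitting surface = 4πr² = 2.545×10¹⁶ m² (ratio 4).
(1−a)S·A_cross = εσ·A_surf·T⁴  ⇒  T⁴ = (1−a)S/(4σ).
T⁴ = 0.890·2350/(4·5.67×10⁻⁸) = 9.222×10⁹ K⁴.
T = (9.222×10⁹)^(1/4).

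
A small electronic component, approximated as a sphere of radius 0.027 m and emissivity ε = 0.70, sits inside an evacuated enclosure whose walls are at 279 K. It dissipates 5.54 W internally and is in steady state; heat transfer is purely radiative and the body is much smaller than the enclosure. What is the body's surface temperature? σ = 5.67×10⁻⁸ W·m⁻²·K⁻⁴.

T ≈ 382 K

For a small grey body in a large enclosure, net radiated power = εσA(T⁴ − T_w⁴).
Steady state: P = εσA(T⁴ − T_w⁴) with A = 4πr² = 0.009161 m².
T⁴ = P/(εσA) + T_w⁴ = 5.54/(0.70·5.67×10⁻⁸·0.009161) + (279)⁴
    = 1.524×10¹⁰ + 6.059×10⁹ = 2.130×10¹⁰ K⁴.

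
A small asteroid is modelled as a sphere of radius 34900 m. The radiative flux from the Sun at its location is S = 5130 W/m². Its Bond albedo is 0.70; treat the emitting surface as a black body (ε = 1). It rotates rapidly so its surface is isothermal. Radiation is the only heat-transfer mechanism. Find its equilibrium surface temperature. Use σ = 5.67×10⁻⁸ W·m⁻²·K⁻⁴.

T ≈ 287 K

At equilibrium, absorbed power = emitted power.
Absorbing cross-section = πr² = 3.826×10⁹ m²; emitting surface = 4πr² = 1.531×10¹⁰ m² (ratio 4).
(1−a)S·A_cross = εσ·A_surf·T⁴  ⇒  T⁴ = (1−a)S/(4σ).
T⁴ = 0.300·5130/(4·5.67×10⁻⁸) = 6.786×10⁹ K⁴.
T = (6.786×10⁹)^(1/4).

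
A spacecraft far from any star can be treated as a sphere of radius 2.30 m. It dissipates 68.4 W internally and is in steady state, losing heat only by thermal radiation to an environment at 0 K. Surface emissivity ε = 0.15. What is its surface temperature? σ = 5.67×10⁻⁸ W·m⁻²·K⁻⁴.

Steady state: internal power = radiated power, P = εσA T⁴.
Radiating area A = 4πr² = 66.48 m².
T⁴ = P/(εσA) = 68.4/(0.15·5.67×10⁻⁸·66.48) = 1.210×10⁸ K⁴.
T = (1.210×10⁸)^(1/4).

T ≈ 105 K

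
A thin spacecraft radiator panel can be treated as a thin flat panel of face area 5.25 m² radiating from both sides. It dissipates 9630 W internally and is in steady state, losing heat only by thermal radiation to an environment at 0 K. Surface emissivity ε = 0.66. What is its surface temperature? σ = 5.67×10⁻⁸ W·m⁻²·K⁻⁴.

Steady state: internal power = radiated power, P = εσA T⁴.
Radiating area A = 2·5.25 = 10.50 m².
T⁴ = P/(εσA) = 9630/(0.66·5.67×10⁻⁸·10.50) = 2.451×10¹⁰ K⁴.
T = (2.451×10¹⁰)^(1/4).

T ≈ 396 K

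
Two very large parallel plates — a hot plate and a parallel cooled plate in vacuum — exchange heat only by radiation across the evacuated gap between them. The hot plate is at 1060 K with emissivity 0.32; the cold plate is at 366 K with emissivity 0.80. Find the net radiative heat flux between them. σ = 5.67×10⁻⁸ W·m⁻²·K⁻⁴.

q ≈ 20900 W/m²

For two infinite grey parallel plates, q = σ(T₁⁴ − T₂⁴)/(1/ε₁ + 1/ε₂ − 1).
T₁⁴ − T₂⁴ = 1.262×10¹² − 1.794×10¹⁰ = 1.245×10¹² K⁴.
1/ε₁ + 1/ε₂ − 1 = 3.125 + 1.250 − 1 = 3.375.
q = 5.67×10⁻⁸ × 1.245×10¹² / 3.375.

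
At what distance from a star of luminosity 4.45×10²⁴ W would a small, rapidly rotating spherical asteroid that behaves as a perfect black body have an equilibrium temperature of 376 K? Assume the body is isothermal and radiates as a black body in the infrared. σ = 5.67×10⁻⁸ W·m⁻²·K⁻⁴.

d ≈ 8.84×10⁹ m

For an isothermal black-emitting sphere, (1−a)S·πr² = σ·4πr²·T⁴ ⇒ S = 4σT⁴/(1−a).
S = 4·5.67×10⁻⁸·(376)⁴/1.00 = 4533 W/m².
Flux falls as S = L/(4πd²), so d = √(L/(4πS)) = √(4.45×10²⁴/(4π·4533)).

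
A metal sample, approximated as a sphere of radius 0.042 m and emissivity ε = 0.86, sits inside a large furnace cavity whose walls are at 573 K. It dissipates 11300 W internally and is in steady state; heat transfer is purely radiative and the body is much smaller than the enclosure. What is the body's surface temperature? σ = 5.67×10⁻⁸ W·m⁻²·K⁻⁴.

For a small grey body in a large enclosure, net radiated power = εσA(T⁴ − T_w⁴).
Steady state: P = εσA(T⁴ − T_w⁴) with A = 4πr² = 0.02217 m².
T⁴ = P/(εσA) + T_w⁴ = 11300/(0.86·5.67×10⁻⁸·0.02217) + (573)⁴
    = 1.045×10¹³ + 1.078×10¹¹ = 1.056×10¹³ K⁴.

T ≈ 1800 K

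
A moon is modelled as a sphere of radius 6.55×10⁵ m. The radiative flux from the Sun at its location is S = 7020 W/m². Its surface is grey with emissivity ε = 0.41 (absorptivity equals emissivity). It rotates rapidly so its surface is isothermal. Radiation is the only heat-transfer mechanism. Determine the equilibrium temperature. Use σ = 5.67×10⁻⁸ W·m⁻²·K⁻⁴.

T ≈ 419 K

At equilibrium, absorbed power = emitted power.
Absorbing cross-section = πr² = 1.348×10¹² m²; emitting surface = 4πr² = 5.391×10¹² m² (ratio 4).
εS·A_cross = εσ·A_surf·T⁴  ⇒  T⁴ = S/(4σ)   (ε cancels).
T⁴ = 7020/(4·5.67×10⁻⁸) = 3.095×10¹⁰ K⁴.
T = (3.095×10¹⁰)^(1/4).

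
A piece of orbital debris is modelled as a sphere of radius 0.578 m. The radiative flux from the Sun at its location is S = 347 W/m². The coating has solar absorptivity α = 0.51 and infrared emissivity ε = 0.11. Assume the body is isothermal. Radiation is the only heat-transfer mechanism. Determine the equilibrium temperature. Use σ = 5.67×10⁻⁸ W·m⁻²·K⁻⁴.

At equilibrium, absorbed power = emitted power.
Absorbing cross-section = πr² = 1.050 m²; emitting surface = 4πr² = 4.198 m² (ratio 4).
αS·A_cross = εσ·A_surf·T⁴  ⇒  T⁴ = αS/(ε·4σ).
T⁴ = 0.510·347/(0.11·4·5.67×10⁻⁸) = 7.094×10⁹ K⁴.
T = (7.094×10⁹)^(1/4).

T ≈ 290 K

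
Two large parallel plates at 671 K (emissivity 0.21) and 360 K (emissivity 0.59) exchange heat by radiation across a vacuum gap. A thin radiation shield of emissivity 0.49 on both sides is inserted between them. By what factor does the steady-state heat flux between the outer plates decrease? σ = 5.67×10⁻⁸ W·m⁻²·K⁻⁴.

Without shield: q₀ = σΔ(T⁴)/(1/ε₁+1/ε₂−1) with denominator 5.457.
With shield the two gaps are in series; the resistances add: (1/ε₁+1/ε_s−1)+(1/ε_s+1/ε₂−1) = 5.803+2.736 = 8.538.
Heat-flux ratio q₀/q = 8.538/5.457.

factor ≈ 1.56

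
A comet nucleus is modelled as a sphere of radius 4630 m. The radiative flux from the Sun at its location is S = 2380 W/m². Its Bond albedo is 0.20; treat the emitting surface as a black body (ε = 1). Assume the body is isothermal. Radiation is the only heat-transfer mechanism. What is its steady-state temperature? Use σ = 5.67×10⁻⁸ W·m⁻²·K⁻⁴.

T ≈ 303 K

At equilibrium, absorbed power = emitted power.
Absorbing cross-section = πr² = 6.735×10⁷ m²; emitting surface = 4πr² = 2.694×10⁸ m² (ratio 4).
(1−a)S·A_cross = εσ·A_surf·T⁴  ⇒  T⁴ = (1−a)S/(4σ).
T⁴ = 0.800·2380/(4·5.67×10⁻⁸) = 8.395×10⁹ K⁴.
T = (8.395×10⁹)^(1/4).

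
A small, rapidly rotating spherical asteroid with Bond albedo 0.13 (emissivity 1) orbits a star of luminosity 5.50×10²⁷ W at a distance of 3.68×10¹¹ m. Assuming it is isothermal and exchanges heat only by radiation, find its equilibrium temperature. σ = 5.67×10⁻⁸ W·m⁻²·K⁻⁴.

T ≈ 334 K

First find the stellar flux at distance d: S = L/(4πd²) = 5.50×10²⁷/(4π·(3.68×10¹¹)²) = 3232 W/m².
For an isothermal sphere, absorbed (1−a)S·πr² = emitted σ·4πr²·T⁴, so T⁴ = (1−a)S/(4σ).
T⁴ = 0.870·3232/(4·5.67×10⁻⁸) = 1.240×10¹⁰ K⁴.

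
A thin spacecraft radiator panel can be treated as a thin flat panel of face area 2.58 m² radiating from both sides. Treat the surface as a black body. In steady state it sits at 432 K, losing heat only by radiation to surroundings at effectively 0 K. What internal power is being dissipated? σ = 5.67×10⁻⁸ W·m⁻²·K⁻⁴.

P ≈ 10200 W

Steady state: P = εσA T⁴.
A = 2·2.58 = 5.160 m²; T⁴ = (432)⁴ = 3.483×10¹⁰ K⁴.
P = 1.0 × 5.67×10⁻⁸ × 5.160 × 3.483×10¹⁰.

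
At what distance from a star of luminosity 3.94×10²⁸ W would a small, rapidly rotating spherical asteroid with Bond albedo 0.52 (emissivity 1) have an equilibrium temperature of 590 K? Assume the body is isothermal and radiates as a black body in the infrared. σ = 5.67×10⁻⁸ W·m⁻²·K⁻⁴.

For an isothermal black-emitting sphere, (1−a)S·πr² = σ·4πr²·T⁴ ⇒ S = 4σT⁴/(1−a).
S = 4·5.67×10⁻⁸·(590)⁴/0.480 = 57250 W/m².
Flux falls as S = L/(4πd²), so d = √(L/(4πS)) = √(3.94×10²⁸/(4π·57250)).

d ≈ 2.34×10¹¹ m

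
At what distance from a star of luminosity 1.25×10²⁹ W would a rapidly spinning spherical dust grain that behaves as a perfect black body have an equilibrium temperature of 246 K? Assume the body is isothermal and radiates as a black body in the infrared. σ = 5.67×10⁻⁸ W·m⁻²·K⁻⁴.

For an isothermal black-emitting sphere, (1−a)S·πr² = σ·4πr²·T⁴ ⇒ S = 4σT⁴/(1−a).
S = 4·5.67×10⁻⁸·(246)⁴/1.00 = 830.6 W/m².
Flux falls as S = L/(4πd²), so d = √(L/(4πS)) = √(1.25×10²⁹/(4π·830.6)).

d ≈ 3.46×10¹² m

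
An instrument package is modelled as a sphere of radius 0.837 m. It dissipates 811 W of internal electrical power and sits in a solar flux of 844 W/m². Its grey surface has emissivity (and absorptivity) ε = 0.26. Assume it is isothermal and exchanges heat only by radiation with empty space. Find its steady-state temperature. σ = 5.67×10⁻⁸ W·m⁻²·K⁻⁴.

At steady state, absorbed solar power + internal power = radiated power.
Absorbed: α·S·A_cross = 0.26·844·2.201 = 483.0 W (cross-section πr²).
Total input = 483.0 + 811 = 1294 W.
Radiated: εσ·A_surf·T⁴ with A_surf = 4πr² = 8.804 m².
T⁴ = 1294/(0.26·5.67×10⁻⁸·8.804) = 9.970×10⁹ K⁴.

T ≈ 316 K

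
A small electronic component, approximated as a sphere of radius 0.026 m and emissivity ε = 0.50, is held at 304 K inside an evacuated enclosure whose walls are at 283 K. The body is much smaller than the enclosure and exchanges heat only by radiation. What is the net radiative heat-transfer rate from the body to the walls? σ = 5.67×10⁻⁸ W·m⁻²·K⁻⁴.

P_net ≈ 0.512 W

For a small grey body in a large enclosure: P_net = εσA(T_body⁴ − T_wall⁴).
A = 4πr² = 0.008495 m²; T_body⁴ − T_wall⁴ = 8.541×10⁹ − 6.414×10⁹ = 2.126×10⁹ K⁴.
|P_net| = 0.50·5.67×10⁻⁸·0.008495·2.126×10⁹.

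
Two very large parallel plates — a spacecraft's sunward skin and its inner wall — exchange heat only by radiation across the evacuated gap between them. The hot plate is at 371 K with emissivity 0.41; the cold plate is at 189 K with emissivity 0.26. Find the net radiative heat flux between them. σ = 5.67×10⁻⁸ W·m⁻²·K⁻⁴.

q ≈ 190 W/m²

For two infinite grey parallel plates, q = σ(T₁⁴ − T₂⁴)/(1/ε₁ + 1/ε₂ − 1).
T₁⁴ − T₂⁴ = 1.895×10¹⁰ − 1.276×10⁹ = 1.767×10¹⁰ K⁴.
1/ε₁ + 1/ε₂ − 1 = 2.439 + 3.846 − 1 = 5.285.
q = 5.67×10⁻⁸ × 1.767×10¹⁰ / 5.285.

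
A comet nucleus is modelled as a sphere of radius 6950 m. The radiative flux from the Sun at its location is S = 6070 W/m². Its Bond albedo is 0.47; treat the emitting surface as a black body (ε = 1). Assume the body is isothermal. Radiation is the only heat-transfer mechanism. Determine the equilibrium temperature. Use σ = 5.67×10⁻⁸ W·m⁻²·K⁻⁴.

T ≈ 345 K

At equilibrium, absorbed power = emitted power.
Absorbing cross-section = πr² = 1.517×10⁸ m²; emitting surface = 4πr² = 6.070×10⁸ m² (ratio 4).
(1−a)S·A_cross = εσ·A_surf·T⁴  ⇒  T⁴ = (1−a)S/(4σ).
T⁴ = 0.530·6070/(4·5.67×10⁻⁸) = 1.418×10¹⁰ K⁴.
T = (1.418×10¹⁰)^(1/4).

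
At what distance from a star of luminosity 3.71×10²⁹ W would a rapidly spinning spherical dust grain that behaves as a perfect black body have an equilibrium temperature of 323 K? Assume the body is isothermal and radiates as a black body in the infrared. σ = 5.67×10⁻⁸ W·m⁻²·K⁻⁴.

d ≈ 3.46×10¹² m

For an isothermal black-emitting sphere, (1−a)S·πr² = σ·4πr²·T⁴ ⇒ S = 4σT⁴/(1−a).
S = 4·5.67×10⁻⁸·(323)⁴/1.00 = 2469 W/m².
Flux falls as S = L/(4πd²), so d = √(L/(4πS)) = √(3.71×10²⁹/(4π·2469)).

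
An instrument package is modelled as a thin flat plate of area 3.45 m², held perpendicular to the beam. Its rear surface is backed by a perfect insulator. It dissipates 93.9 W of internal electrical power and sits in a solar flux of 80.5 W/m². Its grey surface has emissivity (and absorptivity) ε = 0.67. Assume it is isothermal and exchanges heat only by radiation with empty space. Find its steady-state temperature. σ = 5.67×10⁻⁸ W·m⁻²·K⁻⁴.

T ≈ 215 K

At steady state, absorbed solar power + internal power = radiated power.
Absorbed: α·S·A_cross = 0.67·80.5·3.450 = 186.1 W (cross-section A).
Total input = 186.1 + 93.9 = 280.0 W.
Radiated: εσ·A_surf·T⁴ with A_surf = A = 3.450 m².
T⁴ = 280.0/(0.67·5.67×10⁻⁸·3.450) = 2.136×10⁹ K⁴.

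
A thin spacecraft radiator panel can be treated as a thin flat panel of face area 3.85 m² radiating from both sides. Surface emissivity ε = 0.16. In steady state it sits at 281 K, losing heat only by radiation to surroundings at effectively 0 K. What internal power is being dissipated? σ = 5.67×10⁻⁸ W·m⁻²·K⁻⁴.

P ≈ 436 W

Steady state: P = εσA T⁴.
A = 2·3.85 = 7.700 m²; T⁴ = (281)⁴ = 6.235×10⁹ K⁴.
P = 0.16 × 5.67×10⁻⁸ × 7.700 × 6.235×10⁹.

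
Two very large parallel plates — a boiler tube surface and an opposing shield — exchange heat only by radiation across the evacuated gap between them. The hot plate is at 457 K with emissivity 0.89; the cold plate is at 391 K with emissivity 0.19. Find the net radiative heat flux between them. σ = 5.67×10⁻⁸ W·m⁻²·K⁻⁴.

q ≈ 213 W/m²

For two infinite grey parallel plates, q = σ(T₁⁴ − T₂⁴)/(1/ε₁ + 1/ε₂ − 1).
T₁⁴ − T₂⁴ = 4.362×10¹⁰ − 2.337×10¹⁰ = 2.025×10¹⁰ K⁴.
1/ε₁ + 1/ε₂ − 1 = 1.124 + 5.263 − 1 = 5.387.
q = 5.67×10⁻⁸ × 2.025×10¹⁰ / 5.387.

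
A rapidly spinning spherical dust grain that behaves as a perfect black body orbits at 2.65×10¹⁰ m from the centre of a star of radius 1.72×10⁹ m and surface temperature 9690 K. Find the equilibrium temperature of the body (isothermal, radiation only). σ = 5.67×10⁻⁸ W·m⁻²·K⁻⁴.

The star's surface emits σT_*⁴; at distance d the flux is S = σT_*⁴(R_*/d)².
S = 5.67×10⁻⁸·(9690)⁴·(1.72×10⁹/2.65×10¹⁰)² = 2.106×10⁶ W/m².
For an isothermal sphere T⁴ = (1−a)S/(4σ) = 9.285×10¹² K⁴.

T ≈ 1750 K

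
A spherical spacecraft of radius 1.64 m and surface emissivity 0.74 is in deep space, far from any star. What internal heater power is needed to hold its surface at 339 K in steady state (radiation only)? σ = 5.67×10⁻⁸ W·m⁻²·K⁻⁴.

P ≈ 18700 W

P = εσ·4πr²·T⁴.
4πr² = 33.80 m²; T⁴ = 1.321×10¹⁰ K⁴.
P = 0.74·5.67×10⁻⁸·33.80·1.321×10¹⁰.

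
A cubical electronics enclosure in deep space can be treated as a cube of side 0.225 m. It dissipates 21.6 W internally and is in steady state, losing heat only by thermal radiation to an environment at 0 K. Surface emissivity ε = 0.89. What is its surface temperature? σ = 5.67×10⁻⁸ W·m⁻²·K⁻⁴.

Steady state: internal power = radiated power, P = εσA T⁴.
Radiating area A = 6L² = 0.3038 m².
T⁴ = P/(εσA) = 21.6/(0.89·5.67×10⁻⁸·0.3038) = 1.409×10⁹ K⁴.
T = (1.409×10⁹)^(1/4).

T ≈ 194 K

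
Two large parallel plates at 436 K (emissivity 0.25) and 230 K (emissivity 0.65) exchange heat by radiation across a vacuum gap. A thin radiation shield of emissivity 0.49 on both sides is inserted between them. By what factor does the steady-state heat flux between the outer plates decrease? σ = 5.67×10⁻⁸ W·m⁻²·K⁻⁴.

Without shield: q₀ = σΔ(T⁴)/(1/ε₁+1/ε₂−1) with denominator 4.538.
With shield the two gaps are in series; the resistances add: (1/ε₁+1/ε_s−1)+(1/ε_s+1/ε₂−1) = 5.041+2.579 = 7.620.
Heat-flux ratio q₀/q = 7.620/4.538.

factor ≈ 1.68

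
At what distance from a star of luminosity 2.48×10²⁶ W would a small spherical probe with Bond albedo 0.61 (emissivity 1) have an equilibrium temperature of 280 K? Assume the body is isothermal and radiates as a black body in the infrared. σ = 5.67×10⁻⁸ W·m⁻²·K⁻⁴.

For an isothermal black-emitting sphere, (1−a)S·πr² = σ·4πr²·T⁴ ⇒ S = 4σT⁴/(1−a).
S = 4·5.67×10⁻⁸·(280)⁴/0.390 = 3574 W/m².
Flux falls as S = L/(4πd²), so d = √(L/(4πS)) = √(2.48×10²⁶/(4π·3574)).

d ≈ 7.43×10¹⁰ m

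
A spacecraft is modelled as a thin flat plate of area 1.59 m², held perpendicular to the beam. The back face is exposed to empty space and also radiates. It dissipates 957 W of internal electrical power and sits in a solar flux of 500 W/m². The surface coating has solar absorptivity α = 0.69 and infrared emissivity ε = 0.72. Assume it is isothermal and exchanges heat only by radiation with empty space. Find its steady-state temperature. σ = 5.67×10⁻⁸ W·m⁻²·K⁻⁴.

T ≈ 328 K

At steady state, absorbed solar power + internal power = radiated power.
Absorbed: α·S·A_cross = 0.69·500·1.590 = 548.6 W (cross-section A).
Total input = 548.6 + 957 = 1506 W.
Radiated: εσ·A_surf·T⁴ with A_surf = 2A = 3.180 m².
T⁴ = 1506/(0.72·5.67×10⁻⁸·3.180) = 1.160×10¹⁰ K⁴.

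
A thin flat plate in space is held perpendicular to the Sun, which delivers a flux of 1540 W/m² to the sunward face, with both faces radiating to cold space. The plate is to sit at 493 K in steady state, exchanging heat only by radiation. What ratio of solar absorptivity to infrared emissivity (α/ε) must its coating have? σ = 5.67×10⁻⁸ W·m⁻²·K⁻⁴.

α/ε ≈ 4.35

Balance: αS·A = εσ·2A·T⁴ ⇒ α/ε = 2σT⁴/S.
α/ε = 2·5.67×10⁻⁸·(493)⁴/1540 = 2·5.67×10⁻⁸·5.907×10¹⁰/1540.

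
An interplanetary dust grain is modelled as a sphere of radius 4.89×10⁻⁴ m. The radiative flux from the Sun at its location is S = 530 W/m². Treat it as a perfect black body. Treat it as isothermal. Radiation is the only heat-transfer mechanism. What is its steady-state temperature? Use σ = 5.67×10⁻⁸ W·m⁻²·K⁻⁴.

At equilibrium, absorbed power = emitted power.
Absorbing cross-section = πr² = 7.512×10⁻⁷ m²; emitting surface = 4πr² = 3.005×10⁻⁶ m² (ratio 4).
S·A_cross = εσ·A_surf·T⁴  ⇒  T⁴ = S/(4σ).
T⁴ = 1.00·530/(4·5.67×10⁻⁸) = 2.337×10⁹ K⁴.
T = (2.337×10⁹)^(1/4).

T ≈ 220 K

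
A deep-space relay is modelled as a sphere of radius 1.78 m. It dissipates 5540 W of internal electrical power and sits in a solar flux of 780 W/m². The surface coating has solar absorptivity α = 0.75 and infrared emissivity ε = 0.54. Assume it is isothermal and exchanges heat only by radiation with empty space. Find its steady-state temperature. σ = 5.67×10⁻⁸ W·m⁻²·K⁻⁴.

T ≈ 311 K

At steady state, absorbed solar power + internal power = radiated power.
Absorbed: α·S·A_cross = 0.75·780·9.954 = 5823 W (cross-section πr²).
Total input = 5823 + 5540 = 11360 W.
Radiated: εσ·A_surf·T⁴ with A_surf = 4πr² = 39.82 m².
T⁴ = 11360/(0.54·5.67×10⁻⁸·39.82) = 9.321×10⁹ K⁴.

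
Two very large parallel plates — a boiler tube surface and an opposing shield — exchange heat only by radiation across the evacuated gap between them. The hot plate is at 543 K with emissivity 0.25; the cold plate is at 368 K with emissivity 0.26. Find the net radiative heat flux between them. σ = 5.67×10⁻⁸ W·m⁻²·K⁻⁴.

For two infinite grey parallel plates, q = σ(T₁⁴ − T₂⁴)/(1/ε₁ + 1/ε₂ − 1).
T₁⁴ − T₂⁴ = 8.694×10¹⁰ − 1.834×10¹⁰ = 6.860×10¹⁰ K⁴.
1/ε₁ + 1/ε₂ − 1 = 4.000 + 3.846 − 1 = 6.846.
q = 5.67×10⁻⁸ × 6.860×10¹⁰ / 6.846.

q ≈ 568 W/m²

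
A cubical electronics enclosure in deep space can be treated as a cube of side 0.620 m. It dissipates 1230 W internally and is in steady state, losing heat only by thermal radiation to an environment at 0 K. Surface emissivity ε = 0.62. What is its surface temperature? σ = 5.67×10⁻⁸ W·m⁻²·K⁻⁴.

T ≈ 351 K

Steady state: internal power = radiated power, P = εσA T⁴.
Radiating area A = 6L² = 2.306 m².
T⁴ = P/(εσA) = 1230/(0.62·5.67×10⁻⁸·2.306) = 1.517×10¹⁰ K⁴.
T = (1.517×10¹⁰)^(1/4).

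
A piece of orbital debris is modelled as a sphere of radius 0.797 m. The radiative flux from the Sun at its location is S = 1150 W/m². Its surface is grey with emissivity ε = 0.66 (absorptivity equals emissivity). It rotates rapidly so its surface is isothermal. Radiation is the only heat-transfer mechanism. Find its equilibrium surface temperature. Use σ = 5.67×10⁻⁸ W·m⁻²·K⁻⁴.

T ≈ 267 K

At equilibrium, absorbed power = emitted power.
Absorbing cross-section = πr² = 1.996 m²; emitting surface = 4πr² = 7.982 m² (ratio 4).
εS·A_cross = εσ·A_surf·T⁴  ⇒  T⁴ = S/(4σ)   (ε cancels).
T⁴ = 1150/(4·5.67×10⁻⁸) = 5.071×10⁹ K⁴.
T = (5.071×10⁹)^(1/4).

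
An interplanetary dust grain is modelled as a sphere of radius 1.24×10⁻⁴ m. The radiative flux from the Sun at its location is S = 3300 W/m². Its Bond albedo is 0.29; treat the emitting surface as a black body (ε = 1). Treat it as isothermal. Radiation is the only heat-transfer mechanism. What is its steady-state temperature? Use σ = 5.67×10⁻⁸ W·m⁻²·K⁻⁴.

At equilibrium, absorbed power = emitted power.
Absorbing cross-section = πr² = 4.831×10⁻⁸ m²; emitting surface = 4πr² = 1.932×10⁻⁷ m² (ratio 4).
(1−a)S·A_cross = εσ·A_surf·T⁴  ⇒  T⁴ = (1−a)S/(4σ).
T⁴ = 0.710·3300/(4·5.67×10⁻⁸) = 1.033×10¹⁰ K⁴.
T = (1.033×10¹⁰)^(1/4).

T ≈ 319 K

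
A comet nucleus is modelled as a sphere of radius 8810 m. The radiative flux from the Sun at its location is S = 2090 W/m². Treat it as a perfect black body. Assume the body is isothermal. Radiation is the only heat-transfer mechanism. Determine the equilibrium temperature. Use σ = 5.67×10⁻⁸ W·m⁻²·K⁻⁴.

T ≈ 310 K

At equilibrium, absorbed power = emitted power.
Absorbing cross-section = πr² = 2.438×10⁸ m²; emitting surface = 4πr² = 9.754×10⁸ m² (ratio 4).
S·A_cross = εσ·A_surf·T⁴  ⇒  T⁴ = S/(4σ).
T⁴ = 1.00·2090/(4·5.67×10⁻⁸) = 9.215×10⁹ K⁴.
T = (9.215×10⁹)^(1/4).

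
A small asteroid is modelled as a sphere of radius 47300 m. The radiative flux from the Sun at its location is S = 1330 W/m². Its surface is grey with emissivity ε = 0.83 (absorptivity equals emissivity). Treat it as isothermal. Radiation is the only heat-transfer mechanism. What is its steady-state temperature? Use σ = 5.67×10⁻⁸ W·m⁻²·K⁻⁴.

T ≈ 277 K

At equilibrium, absorbed power = emitted power.
Absorbing cross-section = πr² = 7.029×10⁹ m²; emitting surface = 4πr² = 2.811×10¹⁰ m² (ratio 4).
εS·A_cross = εσ·A_surf·T⁴  ⇒  T⁴ = S/(4σ)   (ε cancels).
T⁴ = 1330/(4·5.67×10⁻⁸) = 5.864×10⁹ K⁴.
T = (5.864×10⁹)^(1/4).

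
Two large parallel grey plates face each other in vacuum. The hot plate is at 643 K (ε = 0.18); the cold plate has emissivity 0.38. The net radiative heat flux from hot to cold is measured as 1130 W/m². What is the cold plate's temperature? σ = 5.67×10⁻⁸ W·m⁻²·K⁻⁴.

q = σ(T₁⁴ − T₂⁴)/(1/ε₁ + 1/ε₂ − 1); denominator = 7.187.
T₂⁴ = T₁⁴ − q·(1/ε₁+1/ε₂−1)/σ = 1.709×10¹¹ − 1130·7.187/5.67×10⁻⁸
    = 2.770×10¹⁰ K⁴.

T₂ ≈ 408 K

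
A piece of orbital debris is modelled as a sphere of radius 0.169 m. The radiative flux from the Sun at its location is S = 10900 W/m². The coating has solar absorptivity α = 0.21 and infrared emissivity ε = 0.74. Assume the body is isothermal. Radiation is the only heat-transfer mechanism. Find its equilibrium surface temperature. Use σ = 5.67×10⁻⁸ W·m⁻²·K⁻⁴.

At equilibrium, absorbed power = emitted power.
Absorbing cross-section = πr² = 0.08973 m²; emitting surface = 4πr² = 0.3589 m² (ratio 4).
αS·A_cross = εσ·A_surf·T⁴  ⇒  T⁴ = αS/(ε·4σ).
T⁴ = 0.210·10900/(0.74·4·5.67×10⁻⁸) = 1.364×10¹⁰ K⁴.
T = (1.364×10¹⁰)^(1/4).

T ≈ 342 K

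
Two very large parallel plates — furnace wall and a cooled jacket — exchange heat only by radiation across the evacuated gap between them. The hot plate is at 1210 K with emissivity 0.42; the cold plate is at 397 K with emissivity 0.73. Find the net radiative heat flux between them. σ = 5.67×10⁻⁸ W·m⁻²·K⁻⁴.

q ≈ 43700 W/m²

For two infinite grey parallel plates, q = σ(T₁⁴ − T₂⁴)/(1/ε₁ + 1/ε₂ − 1).
T₁⁴ − T₂⁴ = 2.144×10¹² − 2.484×10¹⁰ = 2.119×10¹² K⁴.
1/ε₁ + 1/ε₂ − 1 = 2.381 + 1.370 − 1 = 2.751.
q = 5.67×10⁻⁸ × 2.119×10¹² / 2.751.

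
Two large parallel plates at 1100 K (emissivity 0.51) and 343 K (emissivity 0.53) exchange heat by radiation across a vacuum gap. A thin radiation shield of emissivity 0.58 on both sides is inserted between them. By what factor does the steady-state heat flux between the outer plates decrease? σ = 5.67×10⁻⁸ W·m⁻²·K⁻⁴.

Without shield: q₀ = σΔ(T⁴)/(1/ε₁+1/ε₂−1) with denominator 2.848.
With shield the two gaps are in series; the resistances add: (1/ε₁+1/ε_s−1)+(1/ε_s+1/ε₂−1) = 2.685+2.611 = 5.296.
Heat-flux ratio q₀/q = 5.296/2.848.

factor ≈ 1.86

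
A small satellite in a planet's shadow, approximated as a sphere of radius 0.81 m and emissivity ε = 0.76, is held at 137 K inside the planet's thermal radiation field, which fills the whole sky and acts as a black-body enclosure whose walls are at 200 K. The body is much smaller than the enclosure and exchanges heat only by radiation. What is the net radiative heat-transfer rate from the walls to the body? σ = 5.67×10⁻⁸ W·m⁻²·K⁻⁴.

P_net ≈ 443 W

For a small grey body in a large enclosure: P_net = εσA(T_body⁴ − T_wall⁴).
A = 4πr² = 8.245 m²; T_body⁴ − T_wall⁴ = 3.523×10⁸ − 1.600×10⁹ = -1.248×10⁹ K⁴.
|P_net| = 0.76·5.67×10⁻⁸·8.245·1.248×10⁹.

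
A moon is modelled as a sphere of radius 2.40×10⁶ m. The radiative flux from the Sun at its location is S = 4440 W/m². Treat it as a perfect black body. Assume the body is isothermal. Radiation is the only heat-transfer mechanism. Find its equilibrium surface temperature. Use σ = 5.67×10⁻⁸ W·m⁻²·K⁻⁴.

At equilibrium, absorbed power = emitted power.
Absorbing cross-section = πr² = 1.810×10¹³ m²; emitting surface = 4πr² = 7.238×10¹³ m² (ratio 4).
S·A_cross = εσ·A_surf·T⁴  ⇒  T⁴ = S/(4σ).
T⁴ = 1.00·4440/(4·5.67×10⁻⁸) = 1.958×10¹⁰ K⁴.
T = (1.958×10¹⁰)^(1/4).

T ≈ 374 K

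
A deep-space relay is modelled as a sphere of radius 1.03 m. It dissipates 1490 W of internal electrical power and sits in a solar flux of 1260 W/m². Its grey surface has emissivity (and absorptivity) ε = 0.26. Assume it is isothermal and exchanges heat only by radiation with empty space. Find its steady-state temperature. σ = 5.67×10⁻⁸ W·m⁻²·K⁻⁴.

T ≈ 339 K

At steady state, absorbed solar power + internal power = radiated power.
Absorbed: α·S·A_cross = 0.26·1260·3.333 = 1092 W (cross-section πr²).
Total input = 1092 + 1490 = 2582 W.
Radiated: εσ·A_surf·T⁴ with A_surf = 4πr² = 13.33 m².
T⁴ = 2582/(0.26·5.67×10⁻⁸·13.33) = 1.314×10¹⁰ K⁴.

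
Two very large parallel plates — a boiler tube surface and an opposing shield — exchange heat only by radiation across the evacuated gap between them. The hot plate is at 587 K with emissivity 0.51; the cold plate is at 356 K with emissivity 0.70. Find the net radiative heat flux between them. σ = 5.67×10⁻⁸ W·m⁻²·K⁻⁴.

For two infinite grey parallel plates, q = σ(T₁⁴ − T₂⁴)/(1/ε₁ + 1/ε₂ − 1).
T₁⁴ − T₂⁴ = 1.187×10¹¹ − 1.606×10¹⁰ = 1.027×10¹¹ K⁴.
1/ε₁ + 1/ε₂ − 1 = 1.961 + 1.429 − 1 = 2.389.
q = 5.67×10⁻⁸ × 1.027×10¹¹ / 2.389.

q ≈ 2440 W/m²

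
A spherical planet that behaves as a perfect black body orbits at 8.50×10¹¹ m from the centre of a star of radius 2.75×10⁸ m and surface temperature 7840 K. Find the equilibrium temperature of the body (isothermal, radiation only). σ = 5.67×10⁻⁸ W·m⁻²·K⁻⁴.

The star's surface emits σT_*⁴; at distance d the flux is S = σT_*⁴(R_*/d)².
S = 5.67×10⁻⁸·(7840)⁴·(2.75×10⁸/8.50×10¹¹)² = 22.42 W/m².
For an isothermal sphere T⁴ = (1−a)S/(4σ) = 9.886×10⁷ K⁴.

T ≈ 99.7 K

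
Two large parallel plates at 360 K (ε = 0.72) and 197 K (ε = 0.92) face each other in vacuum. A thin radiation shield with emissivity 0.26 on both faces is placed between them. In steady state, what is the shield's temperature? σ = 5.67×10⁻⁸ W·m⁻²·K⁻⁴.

T_s ≈ 307 K

In steady state the net flux on the hot side equals that on the cold side.
σ(T₁⁴−T_s⁴)/D₁ = σ(T_s⁴−T₂⁴)/D₂, with D₁ = 1/ε₁+1/ε_s−1 = 4.235, D₂ = 1/ε_s+1/ε₂−1 = 3.933.
Solve for T_s⁴: T_s⁴ = (D₂·T₁⁴ + D₁·T₂⁴)/(D₁+D₂) = 8.869×10⁹ K⁴.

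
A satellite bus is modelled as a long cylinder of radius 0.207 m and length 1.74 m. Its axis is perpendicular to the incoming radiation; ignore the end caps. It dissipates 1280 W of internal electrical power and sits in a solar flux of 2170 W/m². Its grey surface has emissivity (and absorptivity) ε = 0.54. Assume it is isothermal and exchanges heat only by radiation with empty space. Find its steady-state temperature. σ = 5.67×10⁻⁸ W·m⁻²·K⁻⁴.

At steady state, absorbed solar power + internal power = radiated power.
Absorbed: α·S·A_cross = 0.54·2170·0.7204 = 844.1 W (cross-section 2rL).
Total input = 844.1 + 1280 = 2124 W.
Radiated: εσ·A_surf·T⁴ with A_surf = 2πrL = 2.263 m².
T⁴ = 2124/(0.54·5.67×10⁻⁸·2.263) = 3.066×10¹⁰ K⁴.

T ≈ 418 K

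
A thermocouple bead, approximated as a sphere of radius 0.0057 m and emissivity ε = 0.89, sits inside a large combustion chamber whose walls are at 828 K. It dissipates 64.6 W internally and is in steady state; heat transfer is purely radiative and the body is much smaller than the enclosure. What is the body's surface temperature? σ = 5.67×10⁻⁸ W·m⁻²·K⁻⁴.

T ≈ 1380 K

For a small grey body in a large enclosure, net radiated power = εσA(T⁴ − T_w⁴).
Steady state: P = εσA(T⁴ − T_w⁴) with A = 4πr² = 4.083×10⁻⁴ m².
T⁴ = P/(εσA) + T_w⁴ = 64.6/(0.89·5.67×10⁻⁸·4.083×10⁻⁴) + (828)⁴
    = 3.135×10¹² + 4.700×10¹¹ = 3.605×10¹² K⁴.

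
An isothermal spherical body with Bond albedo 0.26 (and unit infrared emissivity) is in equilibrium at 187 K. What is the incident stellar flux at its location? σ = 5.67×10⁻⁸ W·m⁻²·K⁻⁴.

(1−a)S·πr² = σ·4πr²·T⁴ ⇒ S = 4σT⁴/(1−a).
S = 4·5.67×10⁻⁸·1.223×10⁹/0.740.

S ≈ 375 W/m²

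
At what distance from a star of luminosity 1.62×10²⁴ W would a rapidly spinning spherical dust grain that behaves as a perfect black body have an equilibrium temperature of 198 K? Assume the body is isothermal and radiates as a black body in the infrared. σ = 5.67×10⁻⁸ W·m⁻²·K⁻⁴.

d ≈ 1.92×10¹⁰ m

For an isothermal black-emitting sphere, (1−a)S·πr² = σ·4πr²·T⁴ ⇒ S = 4σT⁴/(1−a).
S = 4·5.67×10⁻⁸·(198)⁴/1.00 = 348.6 W/m².
Flux falls as S = L/(4πd²), so d = √(L/(4πS)) = √(1.62×10²⁴/(4π·348.6)).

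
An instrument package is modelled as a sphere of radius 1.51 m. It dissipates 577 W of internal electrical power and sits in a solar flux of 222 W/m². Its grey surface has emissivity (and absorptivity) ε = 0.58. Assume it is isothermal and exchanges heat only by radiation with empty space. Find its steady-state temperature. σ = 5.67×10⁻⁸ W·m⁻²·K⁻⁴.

At steady state, absorbed solar power + internal power = radiated power.
Absorbed: α·S·A_cross = 0.58·222·7.163 = 922.3 W (cross-section πr²).
Total input = 922.3 + 577 = 1499 W.
Radiated: εσ·A_surf·T⁴ with A_surf = 4πr² = 28.65 m².
T⁴ = 1499/(0.58·5.67×10⁻⁸·28.65) = 1.591×10⁹ K⁴.

T ≈ 200 K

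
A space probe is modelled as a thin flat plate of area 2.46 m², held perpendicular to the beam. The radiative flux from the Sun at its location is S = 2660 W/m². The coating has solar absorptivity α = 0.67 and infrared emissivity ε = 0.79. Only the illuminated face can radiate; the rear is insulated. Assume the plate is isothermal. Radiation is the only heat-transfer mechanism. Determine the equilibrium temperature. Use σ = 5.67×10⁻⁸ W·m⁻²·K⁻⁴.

T ≈ 447 K

At equilibrium, absorbed power = emitted power.
Absorbing cross-section = A = 2.460 m²; emitting surface = A = 2.460 m² (ratio 1).
αS·A_cross = εσ·A_surf·T⁴  ⇒  T⁴ = αS/(ε·1σ).
T⁴ = 0.670·2660/(0.79·1·5.67×10⁻⁸) = 3.979×10¹⁰ K⁴.
T = (3.979×10¹⁰)^(1/4).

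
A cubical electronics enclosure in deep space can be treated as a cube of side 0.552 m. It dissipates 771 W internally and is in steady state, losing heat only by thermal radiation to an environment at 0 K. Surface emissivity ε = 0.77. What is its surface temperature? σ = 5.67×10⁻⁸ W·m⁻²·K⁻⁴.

Steady state: internal power = radiated power, P = εσA T⁴.
Radiating area A = 6L² = 1.828 m².
T⁴ = P/(εσA) = 771/(0.77·5.67×10⁻⁸·1.828) = 9.659×10⁹ K⁴.
T = (9.659×10⁹)^(1/4).

T ≈ 314 K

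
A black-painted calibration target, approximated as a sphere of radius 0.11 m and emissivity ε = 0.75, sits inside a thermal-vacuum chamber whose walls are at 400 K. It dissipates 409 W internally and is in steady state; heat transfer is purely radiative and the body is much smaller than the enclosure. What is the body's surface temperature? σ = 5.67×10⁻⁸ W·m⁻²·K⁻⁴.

For a small grey body in a large enclosure, net radiated power = εσA(T⁴ − T_w⁴).
Steady state: P = εσA(T⁴ − T_w⁴) with A = 4πr² = 0.1521 m².
T⁴ = P/(εσA) + T_w⁴ = 409/(0.75·5.67×10⁻⁸·0.1521) + (400)⁴
    = 6.325×10¹⁰ + 2.560×10¹⁰ = 8.885×10¹⁰ K⁴.

T ≈ 546 K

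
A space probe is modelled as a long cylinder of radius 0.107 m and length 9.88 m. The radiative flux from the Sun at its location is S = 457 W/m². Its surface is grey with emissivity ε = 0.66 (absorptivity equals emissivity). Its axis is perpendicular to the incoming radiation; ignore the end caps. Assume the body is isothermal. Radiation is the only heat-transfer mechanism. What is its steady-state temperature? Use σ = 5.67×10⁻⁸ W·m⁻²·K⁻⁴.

At equilibrium, absorbed power = emitted power.
Absorbing cross-section = 2rL = 2.114 m²; emitting surface = 2πrL = 6.642 m² (ratio π).
εS·A_cross = εσ·A_surf·T⁴  ⇒  T⁴ = S/(πσ)   (ε cancels).
T⁴ = 457/(π·5.67×10⁻⁸) = 2.566×10⁹ K⁴.
T = (2.566×10⁹)^(1/4).

T ≈ 225 K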